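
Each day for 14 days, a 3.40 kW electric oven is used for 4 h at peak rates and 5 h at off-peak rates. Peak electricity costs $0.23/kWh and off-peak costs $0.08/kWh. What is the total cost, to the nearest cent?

$62.83

Peak energy = 3.4 kW × 4 h × 14 = 190.4 kWh
Off-peak energy = 3.4 kW × 5 h × 14 = 238 kWh
Cost = 190.4 × $0.23 + 238 × $0.08 = $43.792 + $19.04 = $62.83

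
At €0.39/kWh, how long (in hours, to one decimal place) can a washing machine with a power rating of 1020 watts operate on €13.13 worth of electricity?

33.0 h

Energy available = €13.13 ÷ €0.39/kWh = 33.6667 kWh
Hours = 33.6667 kWh ÷ 1.02 kW = 33.0 h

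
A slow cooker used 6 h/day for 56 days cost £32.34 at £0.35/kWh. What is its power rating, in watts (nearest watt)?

Energy = £32.34 ÷ £0.35/kWh = 92.4 kWh
Runtime = 6 h/day × 56 days = 336 h
Power = 92.4 kWh ÷ 336 h = 0.275 kW = 275 W

275 W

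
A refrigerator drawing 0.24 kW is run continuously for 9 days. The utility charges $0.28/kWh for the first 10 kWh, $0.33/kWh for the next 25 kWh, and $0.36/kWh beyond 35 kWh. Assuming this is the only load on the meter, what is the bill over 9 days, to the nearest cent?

$17.11

Runtime = 24 h × 9 = 216 h
Energy = 0.24 kW × 216 h = 51.84 kWh
Tier 1 (0–10 kWh): 10 × $0.28 = $2.8
Tier 2 (10–35 kWh): 25 × $0.33 = $8.25
Above 35 kWh: 16.84 × $0.36 = $6.0624
Bill = $17.11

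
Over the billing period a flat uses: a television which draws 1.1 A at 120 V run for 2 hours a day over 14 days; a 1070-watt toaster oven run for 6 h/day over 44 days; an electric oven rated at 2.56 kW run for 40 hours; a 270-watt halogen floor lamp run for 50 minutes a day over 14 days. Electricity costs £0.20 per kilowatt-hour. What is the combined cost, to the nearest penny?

television: Power = 1.1 A × 120 V = 132 W = 0.132 kW
television: Runtime = 2 h/day × 14 days = 28 h
television: 0.132 kW × 28 h = 3.696 kWh
toaster oven: Runtime = 6 h/day × 44 days = 264 h
toaster oven: 1.07 kW × 264 h = 282.48 kWh
electric oven: 2.56 kW × 40 h = 102.4 kWh
halogen floor lamp: Runtime = 50 min × 14 = 700 min = 11.666666… h
halogen floor lamp: 0.27 kW × 11.666666… h = 3.15 kWh
Total energy = 391.726 kWh
Cost = 391.726 × £0.20 = £78.35

£78.35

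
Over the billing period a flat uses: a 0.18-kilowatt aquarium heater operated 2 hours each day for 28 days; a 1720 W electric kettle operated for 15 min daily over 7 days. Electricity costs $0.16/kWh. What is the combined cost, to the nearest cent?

$2.09

aquarium heater: Runtime = 2 h/day × 28 days = 56 h
aquarium heater: 0.18 kW × 56 h = 10.08 kWh
electric kettle: Runtime = 15 min × 7 = 105 min = 1.75 h
electric kettle: 1.72 kW × 1.75 h = 3.01 kWh
Total energy = 13.09 kWh
Cost = 13.09 × $0.16 = $2.09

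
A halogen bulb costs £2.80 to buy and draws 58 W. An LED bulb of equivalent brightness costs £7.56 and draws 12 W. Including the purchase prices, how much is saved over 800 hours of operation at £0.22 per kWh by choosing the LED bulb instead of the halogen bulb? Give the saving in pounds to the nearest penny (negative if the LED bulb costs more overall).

£3.34

halogen bulb: £2.80 + (58/1000) kW × 800 h × £0.22 = £2.80 + £10.208 = £13.008
LED bulb: £7.56 + (12/1000) kW × 800 h × £0.22 = £7.56 + £2.112 = £9.672
Saving = £13.008 − £9.672 = £3.336 → £3.34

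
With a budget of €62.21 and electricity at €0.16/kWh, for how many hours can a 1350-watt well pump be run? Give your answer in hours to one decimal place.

Energy available = €62.21 ÷ €0.16/kWh = 388.8125 kWh
Hours = 388.8125 kWh ÷ 1.35 kW = 288.0 h

288.0 h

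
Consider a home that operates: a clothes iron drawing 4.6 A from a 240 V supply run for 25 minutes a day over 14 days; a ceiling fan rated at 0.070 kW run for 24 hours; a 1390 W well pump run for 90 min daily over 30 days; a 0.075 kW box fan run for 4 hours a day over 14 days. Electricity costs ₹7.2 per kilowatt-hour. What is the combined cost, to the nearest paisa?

clothes iron: Power = 4.6 A × 240 V = 1104 W = 1.104 kW
clothes iron: Runtime = 25 min × 14 = 350 min = 5.833333… h
clothes iron: 1.104 kW × 5.833333… h = 6.44 kWh
ceiling fan: 0.07 kW × 24 h = 1.68 kWh
well pump: Runtime = 90 min × 30 = 2700 min = 45 h
well pump: 1.39 kW × 45 h = 62.55 kWh
box fan: Runtime = 4 h/day × 14 days = 56 h
box fan: 0.075 kW × 56 h = 4.2 kWh
Total energy = 74.87 kWh
Cost = 74.87 × ₹7.2 = ₹539.06

₹539.06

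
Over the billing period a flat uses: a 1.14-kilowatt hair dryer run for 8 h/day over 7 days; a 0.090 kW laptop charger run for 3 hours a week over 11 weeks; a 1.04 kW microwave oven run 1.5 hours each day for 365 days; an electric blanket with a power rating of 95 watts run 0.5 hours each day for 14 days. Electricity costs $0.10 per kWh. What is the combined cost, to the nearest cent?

$63.69

hair dryer: Runtime = 8 h/day × 7 days = 56 h
hair dryer: 1.14 kW × 56 h = 63.84 kWh
laptop charger: Runtime = 3 h/week × 11 weeks = 33 h
laptop charger: 0.09 kW × 33 h = 2.97 kWh
microwave oven: Runtime = 1.5 h/day × 365 days = 547.5 h
microwave oven: 1.04 kW × 547.5 h = 569.4 kWh
electric blanket: Runtime = 0.5 h/day × 14 days = 7 h
electric blanket: 0.095 kW × 7 h = 0.665 kWh
Total energy = 636.875 kWh
Cost = 636.875 × $0.10 = $63.69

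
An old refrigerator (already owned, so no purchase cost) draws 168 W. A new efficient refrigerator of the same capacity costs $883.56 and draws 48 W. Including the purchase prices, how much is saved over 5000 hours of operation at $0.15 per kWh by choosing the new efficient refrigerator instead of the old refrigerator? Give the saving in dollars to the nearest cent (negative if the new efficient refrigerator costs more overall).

old refrigerator: $0.00 + (168/1000) kW × 5000 h × $0.15 = $0.00 + $126 = $126
new efficient refrigerator: $883.56 + (48/1000) kW × 5000 h × $0.15 = $883.56 + $36 = $919.56
Saving = $126 − $919.56 = −$793.56

-$793.56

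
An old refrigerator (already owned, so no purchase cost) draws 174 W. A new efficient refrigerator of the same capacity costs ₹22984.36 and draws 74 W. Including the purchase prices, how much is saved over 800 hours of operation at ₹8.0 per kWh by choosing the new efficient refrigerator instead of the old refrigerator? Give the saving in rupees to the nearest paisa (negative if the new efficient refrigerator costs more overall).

-₹22344.36

old refrigerator: ₹0.00 + (174/1000) kW × 800 h × ₹8.0 = ₹0.00 + ₹1113.6 = ₹1113.6
new efficient refrigerator: ₹22984.36 + (74/1000) kW × 800 h × ₹8.0 = ₹22984.36 + ₹473.6 = ₹23457.96
Saving = ₹1113.6 − ₹23457.96 = −₹22344.36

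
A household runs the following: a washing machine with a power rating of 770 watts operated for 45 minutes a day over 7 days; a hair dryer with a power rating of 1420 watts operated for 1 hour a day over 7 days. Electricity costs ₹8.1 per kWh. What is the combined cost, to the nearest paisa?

₹113.26

washing machine: Runtime = 45 min × 7 = 315 min = 5.25 h
washing machine: 0.77 kW × 5.25 h = 4.0425 kWh
hair dryer: Runtime = 1 h/day × 7 days = 7 h
hair dryer: 1.42 kW × 7 h = 9.94 kWh
Total energy = 13.9825 kWh
Cost = 13.9825 × ₹8.1 = ₹113.26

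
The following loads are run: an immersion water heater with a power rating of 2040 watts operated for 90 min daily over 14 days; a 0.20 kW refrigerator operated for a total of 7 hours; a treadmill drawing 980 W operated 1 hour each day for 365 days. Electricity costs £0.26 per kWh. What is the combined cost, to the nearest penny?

£104.50

immersion water heater: Runtime = 90 min × 14 = 1260 min = 21 h
immersion water heater: 2.04 kW × 21 h = 42.84 kWh
refrigerator: 0.2 kW × 7 h = 1.4 kWh
treadmill: Runtime = 1 h/day × 365 days = 365 h
treadmill: 0.98 kW × 365 h = 357.7 kWh
Total energy = 401.94 kWh
Cost = 401.94 × £0.26 = £104.50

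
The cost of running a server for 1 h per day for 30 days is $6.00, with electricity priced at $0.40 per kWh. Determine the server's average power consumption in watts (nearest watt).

Energy = $6.00 ÷ $0.40/kWh = 15 kWh
Runtime = 1 h/day × 30 days = 30 h
Power = 15 kWh ÷ 30 h = 0.5 kW = 500 W

500 W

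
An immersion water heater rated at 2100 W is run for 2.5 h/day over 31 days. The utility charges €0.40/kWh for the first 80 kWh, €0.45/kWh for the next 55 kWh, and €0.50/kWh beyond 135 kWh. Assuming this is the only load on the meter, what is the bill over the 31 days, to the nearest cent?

€70.63

Runtime = 2.5 h/day × 31 days = 77.5 h
Energy = 2.1 kW × 77.5 h = 162.75 kWh
Tier 1 (0–80 kWh): 80 × €0.40 = €32
Tier 2 (80–135 kWh): 55 × €0.45 = €24.75
Above 135 kWh: 27.75 × €0.50 = €13.875
Bill = €70.63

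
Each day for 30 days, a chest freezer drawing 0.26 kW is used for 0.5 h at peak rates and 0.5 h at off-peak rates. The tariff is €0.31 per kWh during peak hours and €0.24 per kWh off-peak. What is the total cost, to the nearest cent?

Peak energy = 0.26 kW × 0.5 h × 30 = 3.9 kWh
Off-peak energy = 0.26 kW × 0.5 h × 30 = 3.9 kWh
Cost = 3.9 × €0.31 + 3.9 × €0.24 = €1.209 + €0.936 = €2.15

€2.15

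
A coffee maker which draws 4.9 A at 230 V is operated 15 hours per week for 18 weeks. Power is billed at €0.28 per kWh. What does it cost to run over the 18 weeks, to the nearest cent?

Power = 4.9 A × 230 V = 1127 W = 1.127 kW
Runtime = 15 h/week × 18 weeks = 270 h
Energy = 1.127 kW × 270 h = 304.29 kWh
Cost = 304.29 kWh × €0.28/kWh = €85.20

€85.20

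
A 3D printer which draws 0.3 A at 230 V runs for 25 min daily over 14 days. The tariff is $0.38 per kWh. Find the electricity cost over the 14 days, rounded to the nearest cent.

Power = 0.3 A × 230 V = 69 W = 0.069 kW
Runtime = 25 min × 14 = 350 min = 5.833333… h
Energy = 0.069 kW × 5.833333… h = 0.4025 kWh
Cost = 0.4025 kWh × $0.38/kWh = $0.15

$0.15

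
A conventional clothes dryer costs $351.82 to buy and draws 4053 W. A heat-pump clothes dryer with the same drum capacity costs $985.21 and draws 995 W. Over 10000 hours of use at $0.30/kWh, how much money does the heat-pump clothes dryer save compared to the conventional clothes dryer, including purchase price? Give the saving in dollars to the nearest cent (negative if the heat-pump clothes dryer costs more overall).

$8540.61

conventional clothes dryer: $351.82 + (4053/1000) kW × 10000 h × $0.30 = $351.82 + $12159 = $12510.82
heat-pump clothes dryer: $985.21 + (995/1000) kW × 10000 h × $0.30 = $985.21 + $2985 = $3970.21
Saving = $12510.82 − $3970.21 = $8540.61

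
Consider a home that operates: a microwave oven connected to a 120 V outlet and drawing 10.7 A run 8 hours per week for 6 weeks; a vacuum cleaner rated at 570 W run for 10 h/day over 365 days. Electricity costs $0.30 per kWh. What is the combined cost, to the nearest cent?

$642.64

microwave oven: Power = 10.7 A × 120 V = 1284 W = 1.284 kW
microwave oven: Runtime = 8 h/week × 6 weeks = 48 h
microwave oven: 1.284 kW × 48 h = 61.632 kWh
vacuum cleaner: Runtime = 10 h/day × 365 days = 3650 h
vacuum cleaner: 0.57 kW × 3650 h = 2080.5 kWh
Total energy = 2142.132 kWh
Cost = 2142.132 × $0.30 = $642.64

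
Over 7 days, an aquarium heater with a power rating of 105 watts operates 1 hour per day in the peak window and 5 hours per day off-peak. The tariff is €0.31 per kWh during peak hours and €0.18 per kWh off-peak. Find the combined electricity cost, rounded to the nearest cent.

€0.89

Peak energy = 0.105 kW × 1 h × 7 = 0.735 kWh
Off-peak energy = 0.105 kW × 5 h × 7 = 3.675 kWh
Cost = 0.735 × €0.31 + 3.675 × €0.18 = €0.22785 + €0.6615 = €0.89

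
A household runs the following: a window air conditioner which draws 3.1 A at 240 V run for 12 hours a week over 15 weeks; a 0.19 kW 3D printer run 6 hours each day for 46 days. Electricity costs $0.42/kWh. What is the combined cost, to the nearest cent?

$78.27

window air conditioner: Power = 3.1 A × 240 V = 744 W = 0.744 kW
window air conditioner: Runtime = 12 h/week × 15 weeks = 180 h
window air conditioner: 0.744 kW × 180 h = 133.92 kWh
3D printer: Runtime = 6 h/day × 46 days = 276 h
3D printer: 0.19 kW × 276 h = 52.44 kWh
Total energy = 186.36 kWh
Cost = 186.36 × $0.42 = $78.27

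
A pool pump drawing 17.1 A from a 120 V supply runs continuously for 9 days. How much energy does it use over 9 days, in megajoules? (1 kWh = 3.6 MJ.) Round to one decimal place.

1595.6 MJ

Power = 17.1 A × 120 V = 2052 W = 2.052 kW
Runtime = 24 h × 9 = 216 h
Energy = 2.052 kW × 216 h = 443.232 kWh
= 443.232 × 3.6 MJ = 1595.6 MJ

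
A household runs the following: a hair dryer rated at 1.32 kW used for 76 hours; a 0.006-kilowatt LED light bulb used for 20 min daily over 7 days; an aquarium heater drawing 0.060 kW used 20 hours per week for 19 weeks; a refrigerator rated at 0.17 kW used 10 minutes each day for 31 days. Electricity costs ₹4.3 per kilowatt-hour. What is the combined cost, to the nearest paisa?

hair dryer: 1.32 kW × 76 h = 100.32 kWh
LED light bulb: Runtime = 20 min × 7 = 140 min = 2.333333… h
LED light bulb: 0.006 kW × 2.333333… h = 0.014 kWh
aquarium heater: Runtime = 20 h/week × 19 weeks = 380 h
aquarium heater: 0.06 kW × 380 h = 22.8 kWh
refrigerator: Runtime = 10 min × 31 = 310 min = 5.166666… h
refrigerator: 0.17 kW × 5.166666… h = 0.878333… kWh
Total energy = 124.012333… kWh
Cost = 124.012333… × ₹4.3 = ₹533.25

₹533.25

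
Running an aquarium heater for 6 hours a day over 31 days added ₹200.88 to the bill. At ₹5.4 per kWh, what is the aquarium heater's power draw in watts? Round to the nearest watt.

200 W

Energy = ₹200.88 ÷ ₹5.4/kWh = 37.2 kWh
Runtime = 6 h/day × 31 days = 186 h
Power = 37.2 kWh ÷ 186 h = 0.2 kW = 200 W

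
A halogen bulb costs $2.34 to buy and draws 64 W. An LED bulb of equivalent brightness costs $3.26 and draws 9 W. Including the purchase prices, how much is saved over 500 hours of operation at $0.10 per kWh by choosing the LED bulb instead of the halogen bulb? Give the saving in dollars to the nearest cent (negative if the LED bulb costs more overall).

$1.83

halogen bulb: $2.34 + (64/1000) kW × 500 h × $0.10 = $2.34 + $3.2 = $5.54
LED bulb: $3.26 + (9/1000) kW × 500 h × $0.10 = $3.26 + $0.45 = $3.71
Saving = $5.54 − $3.71 = $1.83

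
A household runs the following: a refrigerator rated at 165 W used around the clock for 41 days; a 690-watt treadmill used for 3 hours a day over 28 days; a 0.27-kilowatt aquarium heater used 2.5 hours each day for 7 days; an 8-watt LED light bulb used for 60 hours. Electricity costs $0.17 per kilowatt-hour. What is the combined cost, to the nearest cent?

refrigerator: Runtime = 24 h × 41 = 984 h
refrigerator: 0.165 kW × 984 h = 162.36 kWh
treadmill: Runtime = 3 h/day × 28 days = 84 h
treadmill: 0.69 kW × 84 h = 57.96 kWh
aquarium heater: Runtime = 2.5 h/day × 7 days = 17.5 h
aquarium heater: 0.27 kW × 17.5 h = 4.725 kWh
LED light bulb: 0.008 kW × 60 h = 0.48 kWh
Total energy = 225.525 kWh
Cost = 225.525 × $0.17 = $38.34

$38.34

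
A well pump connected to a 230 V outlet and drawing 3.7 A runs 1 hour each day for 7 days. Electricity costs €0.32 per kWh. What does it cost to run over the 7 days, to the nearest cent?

€1.91

Power = 3.7 A × 230 V = 851 W = 0.851 kW
Runtime = 1 h/day × 7 days = 7 h
Energy = 0.851 kW × 7 h = 5.957 kWh
Cost = 5.957 kWh × €0.32/kWh = €1.91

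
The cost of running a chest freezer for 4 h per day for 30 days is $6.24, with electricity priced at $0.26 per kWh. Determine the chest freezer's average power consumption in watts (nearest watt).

200 W

Energy = $6.24 ÷ $0.26/kWh = 24 kWh
Runtime = 4 h/day × 30 days = 120 h
Power = 24 kWh ÷ 120 h = 0.2 kW = 200 W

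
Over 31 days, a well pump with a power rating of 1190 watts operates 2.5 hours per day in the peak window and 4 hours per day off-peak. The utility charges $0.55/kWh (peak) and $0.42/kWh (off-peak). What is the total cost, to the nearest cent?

Peak energy = 1.19 kW × 2.5 h × 31 = 92.225 kWh
Off-peak energy = 1.19 kW × 4 h × 31 = 147.56 kWh
Cost = 92.225 × $0.55 + 147.56 × $0.42 = $50.72375 + $61.9752 = $112.70

$112.70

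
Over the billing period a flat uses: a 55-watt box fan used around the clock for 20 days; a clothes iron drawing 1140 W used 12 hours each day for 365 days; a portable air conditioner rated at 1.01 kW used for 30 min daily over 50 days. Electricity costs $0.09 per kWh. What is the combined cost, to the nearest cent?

box fan: Runtime = 24 h × 20 = 480 h
box fan: 0.055 kW × 480 h = 26.4 kWh
clothes iron: Runtime = 12 h/day × 365 days = 4380 h
clothes iron: 1.14 kW × 4380 h = 4993.2 kWh
portable air conditioner: Runtime = 30 min × 50 = 1500 min = 25 h
portable air conditioner: 1.01 kW × 25 h = 25.25 kWh
Total energy = 5044.85 kWh
Cost = 5044.85 × $0.09 = $454.04

$454.04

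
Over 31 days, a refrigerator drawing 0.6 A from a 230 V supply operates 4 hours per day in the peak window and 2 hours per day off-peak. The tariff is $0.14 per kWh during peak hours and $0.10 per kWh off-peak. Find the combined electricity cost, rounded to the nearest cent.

Power = 0.6 A × 230 V = 138 W = 0.138 kW
Peak energy = 0.138 kW × 4 h × 31 = 17.112 kWh
Off-peak energy = 0.138 kW × 2 h × 31 = 8.556 kWh
Cost = 17.112 × $0.14 + 8.556 × $0.10 = $2.39568 + $0.8556 = $3.25

$3.25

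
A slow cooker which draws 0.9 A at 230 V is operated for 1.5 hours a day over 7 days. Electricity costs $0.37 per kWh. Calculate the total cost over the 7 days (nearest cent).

$0.80

Power = 0.9 A × 230 V = 207 W = 0.207 kW
Runtime = 1.5 h/day × 7 days = 10.5 h
Energy = 0.207 kW × 10.5 h = 2.1735 kWh
Cost = 2.1735 kWh × $0.37/kWh = $0.80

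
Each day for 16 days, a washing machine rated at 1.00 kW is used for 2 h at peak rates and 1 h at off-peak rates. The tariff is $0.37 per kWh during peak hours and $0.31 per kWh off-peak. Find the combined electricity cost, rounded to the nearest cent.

$16.80

Peak energy = 1 kW × 2 h × 16 = 32 kWh
Off-peak energy = 1 kW × 1 h × 16 = 16 kWh
Cost = 32 × $0.37 + 16 × $0.31 = $11.84 + $4.96 = $16.80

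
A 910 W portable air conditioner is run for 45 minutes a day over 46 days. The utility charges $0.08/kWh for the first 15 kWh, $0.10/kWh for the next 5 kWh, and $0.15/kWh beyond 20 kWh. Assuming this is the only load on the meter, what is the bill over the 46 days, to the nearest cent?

Runtime = 45 min × 46 = 2070 min = 34.5 h
Energy = 0.91 kW × 34.5 h = 31.395 kWh
Tier 1 (0–15 kWh): 15 × $0.08 = $1.2
Tier 2 (15–20 kWh): 5 × $0.10 = $0.5
Above 20 kWh: 11.395 × $0.15 = $1.70925
Bill = $3.41

$3.41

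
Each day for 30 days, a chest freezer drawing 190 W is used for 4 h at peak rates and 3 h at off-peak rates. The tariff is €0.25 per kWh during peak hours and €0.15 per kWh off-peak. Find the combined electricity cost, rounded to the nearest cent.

Peak energy = 0.19 kW × 4 h × 30 = 22.8 kWh
Off-peak energy = 0.19 kW × 3 h × 30 = 17.1 kWh
Cost = 22.8 × €0.25 + 17.1 × €0.15 = €5.7 + €2.565 = €8.27

€8.27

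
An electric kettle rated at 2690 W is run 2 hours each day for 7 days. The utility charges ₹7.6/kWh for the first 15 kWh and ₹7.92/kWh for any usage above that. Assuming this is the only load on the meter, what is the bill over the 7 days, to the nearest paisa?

₹293.47

Runtime = 2 h/day × 7 days = 14 h
Energy = 2.69 kW × 14 h = 37.66 kWh
Tier 1 (0–15 kWh): 15 × ₹7.6 = ₹114
Above 15 kWh: 22.66 × ₹7.92 = ₹179.4672
Bill = ₹293.47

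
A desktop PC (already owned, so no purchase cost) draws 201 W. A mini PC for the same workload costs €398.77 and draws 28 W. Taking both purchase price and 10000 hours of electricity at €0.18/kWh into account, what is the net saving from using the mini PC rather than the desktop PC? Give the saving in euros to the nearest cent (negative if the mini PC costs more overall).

desktop PC: €0.00 + (201/1000) kW × 10000 h × €0.18 = €0.00 + €361.8 = €361.8
mini PC: €398.77 + (28/1000) kW × 10000 h × €0.18 = €398.77 + €50.4 = €449.17
Saving = €361.8 − €449.17 = −€87.37

-€87.37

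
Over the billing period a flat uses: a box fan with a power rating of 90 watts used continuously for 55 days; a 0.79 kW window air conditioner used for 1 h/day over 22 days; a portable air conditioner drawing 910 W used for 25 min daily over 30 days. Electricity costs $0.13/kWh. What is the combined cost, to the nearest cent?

$19.18

box fan: Runtime = 24 h × 55 = 1320 h
box fan: 0.09 kW × 1320 h = 118.8 kWh
window air conditioner: Runtime = 1 h/day × 22 days = 22 h
window air conditioner: 0.79 kW × 22 h = 17.38 kWh
portable air conditioner: Runtime = 25 min × 30 = 750 min = 12.5 h
portable air conditioner: 0.91 kW × 12.5 h = 11.375 kWh
Total energy = 147.555 kWh
Cost = 147.555 × $0.13 = $19.18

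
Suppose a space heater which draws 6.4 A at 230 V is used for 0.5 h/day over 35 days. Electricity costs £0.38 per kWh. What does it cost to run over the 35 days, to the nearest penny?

Power = 6.4 A × 230 V = 1472 W = 1.472 kW
Runtime = 0.5 h/day × 35 days = 17.5 h
Energy = 1.472 kW × 17.5 h = 25.76 kWh
Cost = 25.76 kWh × £0.38/kWh = £9.79

£9.79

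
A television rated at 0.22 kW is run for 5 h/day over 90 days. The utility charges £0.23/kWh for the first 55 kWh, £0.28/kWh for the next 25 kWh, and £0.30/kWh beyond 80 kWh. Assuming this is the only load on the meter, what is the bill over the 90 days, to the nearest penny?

Runtime = 5 h/day × 90 days = 450 h
Energy = 0.22 kW × 450 h = 99 kWh
Tier 1 (0–55 kWh): 55 × £0.23 = £12.65
Tier 2 (55–80 kWh): 25 × £0.28 = £7
Above 80 kWh: 19 × £0.30 = £5.7
Bill = £25.35

£25.35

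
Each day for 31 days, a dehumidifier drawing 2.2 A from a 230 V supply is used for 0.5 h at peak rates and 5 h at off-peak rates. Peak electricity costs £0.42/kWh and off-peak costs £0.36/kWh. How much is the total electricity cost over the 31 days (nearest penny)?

£31.53

Power = 2.2 A × 230 V = 506 W = 0.506 kW
Peak energy = 0.506 kW × 0.5 h × 31 = 7.843 kWh
Off-peak energy = 0.506 kW × 5 h × 31 = 78.43 kWh
Cost = 7.843 × £0.42 + 78.43 × £0.36 = £3.29406 + £28.2348 = £31.53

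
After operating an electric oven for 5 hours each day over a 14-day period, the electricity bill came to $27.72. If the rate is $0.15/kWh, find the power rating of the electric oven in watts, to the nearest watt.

2640 W

Energy = $27.72 ÷ $0.15/kWh = 184.8 kWh
Runtime = 5 h/day × 14 days = 70 h
Power = 184.8 kWh ÷ 70 h = 2.64 kW = 2640 W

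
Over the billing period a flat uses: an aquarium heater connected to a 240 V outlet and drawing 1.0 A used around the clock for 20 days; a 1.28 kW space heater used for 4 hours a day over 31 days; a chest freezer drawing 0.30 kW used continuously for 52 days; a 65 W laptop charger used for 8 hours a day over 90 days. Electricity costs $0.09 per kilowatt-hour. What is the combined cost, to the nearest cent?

$62.56

aquarium heater: Power = 1.0 A × 240 V = 240 W = 0.24 kW
aquarium heater: Runtime = 24 h × 20 = 480 h
aquarium heater: 0.24 kW × 480 h = 115.2 kWh
space heater: Runtime = 4 h/day × 31 days = 124 h
space heater: 1.28 kW × 124 h = 158.72 kWh
chest freezer: Runtime = 24 h × 52 = 1248 h
chest freezer: 0.3 kW × 1248 h = 374.4 kWh
laptop charger: Runtime = 8 h/day × 90 days = 720 h
laptop charger: 0.065 kW × 720 h = 46.8 kWh
Total energy = 695.12 kWh
Cost = 695.12 × $0.09 = $62.56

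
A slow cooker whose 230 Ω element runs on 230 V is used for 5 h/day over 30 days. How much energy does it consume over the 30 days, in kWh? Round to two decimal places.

Power = V²/R = 230²/230 = 230 W = 0.23 kW
Runtime = 5 h/day × 30 days = 150 h
Energy = 0.23 kW × 150 h = 34.5 kWh

34.50 kWh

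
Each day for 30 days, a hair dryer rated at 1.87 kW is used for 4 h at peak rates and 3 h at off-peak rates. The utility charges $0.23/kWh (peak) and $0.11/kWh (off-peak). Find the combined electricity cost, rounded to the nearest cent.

$70.13

Peak energy = 1.87 kW × 4 h × 30 = 224.4 kWh
Off-peak energy = 1.87 kW × 3 h × 30 = 168.3 kWh
Cost = 224.4 × $0.23 + 168.3 × $0.11 = $51.612 + $18.513 = $70.13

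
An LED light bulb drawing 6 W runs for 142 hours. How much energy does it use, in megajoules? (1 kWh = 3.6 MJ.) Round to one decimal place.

3.1 MJ

Energy = 0.006 kW × 142 h = 0.852 kWh
= 0.852 × 3.6 MJ = 3.1 MJ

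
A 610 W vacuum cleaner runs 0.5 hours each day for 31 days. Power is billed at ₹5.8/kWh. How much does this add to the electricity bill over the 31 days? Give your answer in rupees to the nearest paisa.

₹54.84

Runtime = 0.5 h/day × 31 days = 15.5 h
Energy = 0.61 kW × 15.5 h = 9.455 kWh
Cost = 9.455 kWh × ₹5.8/kWh = ₹54.84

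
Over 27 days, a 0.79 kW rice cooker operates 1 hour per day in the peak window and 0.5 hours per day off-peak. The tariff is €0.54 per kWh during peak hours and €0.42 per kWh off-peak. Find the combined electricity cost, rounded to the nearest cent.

Peak energy = 0.79 kW × 1 h × 27 = 21.33 kWh
Off-peak energy = 0.79 kW × 0.5 h × 27 = 10.665 kWh
Cost = 21.33 × €0.54 + 10.665 × €0.42 = €11.5182 + €4.4793 = €16.00

€16.00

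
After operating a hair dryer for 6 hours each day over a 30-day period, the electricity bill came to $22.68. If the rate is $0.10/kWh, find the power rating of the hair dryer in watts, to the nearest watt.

1260 W

Energy = $22.68 ÷ $0.10/kWh = 226.8 kWh
Runtime = 6 h/day × 30 days = 180 h
Power = 226.8 kWh ÷ 180 h = 1.26 kW = 1260 W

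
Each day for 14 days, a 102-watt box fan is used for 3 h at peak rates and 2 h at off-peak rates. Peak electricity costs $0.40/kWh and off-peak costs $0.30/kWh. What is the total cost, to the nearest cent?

Peak energy = 0.102 kW × 3 h × 14 = 4.284 kWh
Off-peak energy = 0.102 kW × 2 h × 14 = 2.856 kWh
Cost = 4.284 × $0.40 + 2.856 × $0.30 = $1.7136 + $0.8568 = $2.57

$2.57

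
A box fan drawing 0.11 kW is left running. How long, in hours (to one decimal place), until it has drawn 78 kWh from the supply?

Hours = 78 kWh ÷ 0.11 kW = 709.1 h

709.1 h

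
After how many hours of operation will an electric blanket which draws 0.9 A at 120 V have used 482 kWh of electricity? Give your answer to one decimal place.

Power = 0.9 A × 120 V = 108 W = 0.108 kW
Hours = 482 kWh ÷ 0.108 kW = 4463.0 h

4463.0 h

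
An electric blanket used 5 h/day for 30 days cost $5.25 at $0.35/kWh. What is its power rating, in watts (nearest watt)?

100 W

Energy = $5.25 ÷ $0.35/kWh = 15 kWh
Runtime = 5 h/day × 30 days = 150 h
Power = 15 kWh ÷ 150 h = 0.1 kW = 100 W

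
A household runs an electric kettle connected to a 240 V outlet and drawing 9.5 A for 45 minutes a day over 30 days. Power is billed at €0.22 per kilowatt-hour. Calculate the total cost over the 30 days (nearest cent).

Power = 9.5 A × 240 V = 2280 W = 2.28 kW
Runtime = 45 min × 30 = 1350 min = 22.5 h
Energy = 2.28 kW × 22.5 h = 51.3 kWh
Cost = 51.3 kWh × €0.22/kWh = €11.29

€11.29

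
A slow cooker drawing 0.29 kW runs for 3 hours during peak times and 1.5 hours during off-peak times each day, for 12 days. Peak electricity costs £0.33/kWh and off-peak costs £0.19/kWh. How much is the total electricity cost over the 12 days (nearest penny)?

Peak energy = 0.29 kW × 3 h × 12 = 10.44 kWh
Off-peak energy = 0.29 kW × 1.5 h × 12 = 5.22 kWh
Cost = 10.44 × £0.33 + 5.22 × £0.19 = £3.4452 + £0.9918 = £4.44

£4.44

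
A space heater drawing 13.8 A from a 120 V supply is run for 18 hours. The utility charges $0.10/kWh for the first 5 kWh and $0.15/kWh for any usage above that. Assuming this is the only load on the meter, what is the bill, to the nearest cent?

Power = 13.8 A × 120 V = 1656 W = 1.656 kW
Energy = 1.656 kW × 18 h = 29.808 kWh
Tier 1 (0–5 kWh): 5 × $0.10 = $0.5
Above 5 kWh: 24.808 × $0.15 = $3.7212
Bill = $4.22

$4.22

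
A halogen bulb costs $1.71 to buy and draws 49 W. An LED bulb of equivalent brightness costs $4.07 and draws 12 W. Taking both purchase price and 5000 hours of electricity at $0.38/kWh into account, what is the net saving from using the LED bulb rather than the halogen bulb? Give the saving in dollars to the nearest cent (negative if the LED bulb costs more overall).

halogen bulb: $1.71 + (49/1000) kW × 5000 h × $0.38 = $1.71 + $93.1 = $94.81
LED bulb: $4.07 + (12/1000) kW × 5000 h × $0.38 = $4.07 + $22.8 = $26.87
Saving = $94.81 − $26.87 = $67.94

$67.94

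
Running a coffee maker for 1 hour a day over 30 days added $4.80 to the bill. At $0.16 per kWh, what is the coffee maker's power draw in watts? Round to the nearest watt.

1000 W

Energy = $4.80 ÷ $0.16/kWh = 30 kWh
Runtime = 1 h/day × 30 days = 30 h
Power = 30 kWh ÷ 30 h = 1 kW = 1000 W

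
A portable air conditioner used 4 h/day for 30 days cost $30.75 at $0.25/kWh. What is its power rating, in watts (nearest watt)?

Energy = $30.75 ÷ $0.25/kWh = 123 kWh
Runtime = 4 h/day × 30 days = 120 h
Power = 123 kWh ÷ 120 h = 1.025 kW = 1025 W

1025 W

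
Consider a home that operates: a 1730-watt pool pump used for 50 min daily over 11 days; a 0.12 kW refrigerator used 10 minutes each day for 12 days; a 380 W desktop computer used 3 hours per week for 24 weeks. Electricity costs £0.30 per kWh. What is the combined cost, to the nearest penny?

£13.04

pool pump: Runtime = 50 min × 11 = 550 min = 9.166666… h
pool pump: 1.73 kW × 9.166666… h = 15.858333… kWh
refrigerator: Runtime = 10 min × 12 = 120 min = 2 h
refrigerator: 0.12 kW × 2 h = 0.24 kWh
desktop computer: Runtime = 3 h/week × 24 weeks = 72 h
desktop computer: 0.38 kW × 72 h = 27.36 kWh
Total energy = 43.458333… kWh
Cost = 43.458333… × £0.30 = £13.04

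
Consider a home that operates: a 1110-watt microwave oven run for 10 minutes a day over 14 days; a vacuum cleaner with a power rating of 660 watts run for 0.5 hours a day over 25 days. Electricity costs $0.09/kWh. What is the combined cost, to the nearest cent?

$0.98

microwave oven: Runtime = 10 min × 14 = 140 min = 2.333333… h
microwave oven: 1.11 kW × 2.333333… h = 2.59 kWh
vacuum cleaner: Runtime = 0.5 h/day × 25 days = 12.5 h
vacuum cleaner: 0.66 kW × 12.5 h = 8.25 kWh
Total energy = 10.84 kWh
Cost = 10.84 × $0.09 = $0.98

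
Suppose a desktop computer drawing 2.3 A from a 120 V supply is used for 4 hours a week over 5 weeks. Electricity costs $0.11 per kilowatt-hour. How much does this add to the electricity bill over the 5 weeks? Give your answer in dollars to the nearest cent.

$0.61

Power = 2.3 A × 120 V = 276 W = 0.276 kW
Runtime = 4 h/week × 5 weeks = 20 h
Energy = 0.276 kW × 20 h = 5.52 kWh
Cost = 5.52 kWh × $0.11/kWh = $0.61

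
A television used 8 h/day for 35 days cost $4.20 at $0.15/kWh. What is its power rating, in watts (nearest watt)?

Energy = $4.20 ÷ $0.15/kWh = 28 kWh
Runtime = 8 h/day × 35 days = 280 h
Power = 28 kWh ÷ 280 h = 0.1 kW = 100 W

100 W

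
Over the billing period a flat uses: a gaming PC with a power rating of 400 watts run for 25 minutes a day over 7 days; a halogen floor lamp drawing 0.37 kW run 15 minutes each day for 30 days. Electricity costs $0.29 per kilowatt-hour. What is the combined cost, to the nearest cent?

$1.14

gaming PC: Runtime = 25 min × 7 = 175 min = 2.916666… h
gaming PC: 0.4 kW × 2.916666… h = 1.166666… kWh
halogen floor lamp: Runtime = 15 min × 30 = 450 min = 7.5 h
halogen floor lamp: 0.37 kW × 7.5 h = 2.775 kWh
Total energy = 3.941666… kWh
Cost = 3.941666… × $0.29 = $1.14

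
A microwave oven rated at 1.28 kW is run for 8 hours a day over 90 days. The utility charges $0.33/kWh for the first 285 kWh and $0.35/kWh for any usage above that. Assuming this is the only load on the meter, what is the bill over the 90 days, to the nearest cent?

Runtime = 8 h/day × 90 days = 720 h
Energy = 1.28 kW × 720 h = 921.6 kWh
Tier 1 (0–285 kWh): 285 × $0.33 = $94.05
Above 285 kWh: 636.6 × $0.35 = $222.81
Bill = $316.86

$316.86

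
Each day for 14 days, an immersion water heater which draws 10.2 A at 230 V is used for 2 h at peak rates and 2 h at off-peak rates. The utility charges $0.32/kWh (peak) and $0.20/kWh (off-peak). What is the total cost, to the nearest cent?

$34.16

Power = 10.2 A × 230 V = 2346 W = 2.346 kW
Peak energy = 2.346 kW × 2 h × 14 = 65.688 kWh
Off-peak energy = 2.346 kW × 2 h × 14 = 65.688 kWh
Cost = 65.688 × $0.32 + 65.688 × $0.20 = $21.02016 + $13.1376 = $34.16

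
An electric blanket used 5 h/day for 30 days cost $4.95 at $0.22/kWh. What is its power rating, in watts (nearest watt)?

Energy = $4.95 ÷ $0.22/kWh = 22.5 kWh
Runtime = 5 h/day × 30 days = 150 h
Power = 22.5 kWh ÷ 150 h = 0.15 kW = 150 W

150 W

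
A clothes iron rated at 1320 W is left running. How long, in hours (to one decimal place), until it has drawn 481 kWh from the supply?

364.4 h

Hours = 481 kWh ÷ 1.32 kW = 364.4 h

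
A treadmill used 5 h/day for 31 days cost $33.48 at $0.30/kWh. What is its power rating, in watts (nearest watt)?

720 W

Energy = $33.48 ÷ $0.30/kWh = 111.6 kWh
Runtime = 5 h/day × 31 days = 155 h
Power = 111.6 kWh ÷ 155 h = 0.72 kW = 720 W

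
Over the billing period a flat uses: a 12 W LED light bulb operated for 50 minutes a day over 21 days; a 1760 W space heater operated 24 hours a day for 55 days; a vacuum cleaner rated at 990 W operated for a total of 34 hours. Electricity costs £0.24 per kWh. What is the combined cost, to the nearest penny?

£565.70

LED light bulb: Runtime = 50 min × 21 = 1050 min = 17.5 h
LED light bulb: 0.012 kW × 17.5 h = 0.21 kWh
space heater: Runtime = 24 h × 55 = 1320 h
space heater: 1.76 kW × 1320 h = 2323.2 kWh
vacuum cleaner: 0.99 kW × 34 h = 33.66 kWh
Total energy = 2357.07 kWh
Cost = 2357.07 × £0.24 = £565.70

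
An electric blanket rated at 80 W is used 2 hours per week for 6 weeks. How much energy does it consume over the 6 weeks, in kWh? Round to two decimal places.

Runtime = 2 h/week × 6 weeks = 12 h
Energy = 0.08 kW × 12 h = 0.96 kWh

0.96 kWh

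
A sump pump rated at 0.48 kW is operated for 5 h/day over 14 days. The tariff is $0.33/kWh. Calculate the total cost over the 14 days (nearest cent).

Runtime = 5 h/day × 14 days = 70 h
Energy = 0.48 kW × 70 h = 33.6 kWh
Cost = 33.6 kWh × $0.33/kWh = $11.09

$11.09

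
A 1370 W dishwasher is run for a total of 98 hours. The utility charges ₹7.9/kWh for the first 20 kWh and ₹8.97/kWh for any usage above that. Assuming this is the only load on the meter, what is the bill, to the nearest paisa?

Energy = 1.37 kW × 98 h = 134.26 kWh
Tier 1 (0–20 kWh): 20 × ₹7.9 = ₹158
Above 20 kWh: 114.26 × ₹8.97 = ₹1024.9122
Bill = ₹1182.91

₹1182.91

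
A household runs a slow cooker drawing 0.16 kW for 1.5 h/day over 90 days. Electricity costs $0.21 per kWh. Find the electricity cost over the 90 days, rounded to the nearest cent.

Runtime = 1.5 h/day × 90 days = 135 h
Energy = 0.16 kW × 135 h = 21.6 kWh
Cost = 21.6 kWh × $0.21/kWh = $4.54

$4.54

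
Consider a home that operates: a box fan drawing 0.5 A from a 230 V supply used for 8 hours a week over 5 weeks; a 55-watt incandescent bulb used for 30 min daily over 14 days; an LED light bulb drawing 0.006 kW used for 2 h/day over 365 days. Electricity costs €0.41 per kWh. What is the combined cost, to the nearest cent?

box fan: Power = 0.5 A × 230 V = 115 W = 0.115 kW
box fan: Runtime = 8 h/week × 5 weeks = 40 h
box fan: 0.115 kW × 40 h = 4.6 kWh
incandescent bulb: Runtime = 30 min × 14 = 420 min = 7 h
incandescent bulb: 0.055 kW × 7 h = 0.385 kWh
LED light bulb: Runtime = 2 h/day × 365 days = 730 h
LED light bulb: 0.006 kW × 730 h = 4.38 kWh
Total energy = 9.365 kWh
Cost = 9.365 × €0.41 = €3.84

€3.84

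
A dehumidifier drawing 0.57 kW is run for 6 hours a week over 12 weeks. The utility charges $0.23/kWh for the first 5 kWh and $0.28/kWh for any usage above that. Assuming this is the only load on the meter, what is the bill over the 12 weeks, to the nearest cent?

$11.24

Runtime = 6 h/week × 12 weeks = 72 h
Energy = 0.57 kW × 72 h = 41.04 kWh
Tier 1 (0–5 kWh): 5 × $0.23 = $1.15
Above 5 kWh: 36.04 × $0.28 = $10.0912
Bill = $11.24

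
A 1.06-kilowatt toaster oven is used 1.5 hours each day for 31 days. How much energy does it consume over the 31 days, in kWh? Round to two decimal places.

49.29 kWh

Runtime = 1.5 h/day × 31 days = 46.5 h
Energy = 1.06 kW × 46.5 h = 49.29 kWh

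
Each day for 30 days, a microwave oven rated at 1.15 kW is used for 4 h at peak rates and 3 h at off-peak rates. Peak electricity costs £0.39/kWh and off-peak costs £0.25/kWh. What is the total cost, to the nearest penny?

Peak energy = 1.15 kW × 4 h × 30 = 138 kWh
Off-peak energy = 1.15 kW × 3 h × 30 = 103.5 kWh
Cost = 138 × £0.39 + 103.5 × £0.25 = £53.82 + £25.875 = £79.70

£79.70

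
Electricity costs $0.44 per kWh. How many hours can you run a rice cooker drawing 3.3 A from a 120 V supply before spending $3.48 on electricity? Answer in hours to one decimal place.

20.0 h

Power = 3.3 A × 120 V = 396 W = 0.396 kW
Energy available = $3.48 ÷ $0.44/kWh = 7.9091 kWh
Hours = 7.9091 kWh ÷ 0.396 kW = 20.0 h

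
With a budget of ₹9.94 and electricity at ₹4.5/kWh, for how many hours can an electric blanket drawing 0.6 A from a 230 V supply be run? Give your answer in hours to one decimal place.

Power = 0.6 A × 230 V = 138 W = 0.138 kW
Energy available = ₹9.94 ÷ ₹4.5/kWh = 2.2089 kWh
Hours = 2.2089 kWh ÷ 0.138 kW = 16.0 h

16.0 h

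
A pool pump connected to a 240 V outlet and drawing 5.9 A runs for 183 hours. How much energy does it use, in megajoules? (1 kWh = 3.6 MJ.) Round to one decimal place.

Power = 5.9 A × 240 V = 1416 W = 1.416 kW
Energy = 1.416 kW × 183 h = 259.128 kWh
= 259.128 × 3.6 MJ = 932.9 MJ

932.9 MJ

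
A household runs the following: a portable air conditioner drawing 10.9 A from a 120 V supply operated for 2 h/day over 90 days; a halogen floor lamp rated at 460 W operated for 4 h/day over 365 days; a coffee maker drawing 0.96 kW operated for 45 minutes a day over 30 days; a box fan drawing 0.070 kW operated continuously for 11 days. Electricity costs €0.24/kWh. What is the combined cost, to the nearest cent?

portable air conditioner: Power = 10.9 A × 120 V = 1308 W = 1.308 kW
portable air conditioner: Runtime = 2 h/day × 90 days = 180 h
portable air conditioner: 1.308 kW × 180 h = 235.44 kWh
halogen floor lamp: Runtime = 4 h/day × 365 days = 1460 h
halogen floor lamp: 0.46 kW × 1460 h = 671.6 kWh
coffee maker: Runtime = 45 min × 30 = 1350 min = 22.5 h
coffee maker: 0.96 kW × 22.5 h = 21.6 kWh
box fan: Runtime = 24 h × 11 = 264 h
box fan: 0.07 kW × 264 h = 18.48 kWh
Total energy = 947.12 kWh
Cost = 947.12 × €0.24 = €227.31

€227.31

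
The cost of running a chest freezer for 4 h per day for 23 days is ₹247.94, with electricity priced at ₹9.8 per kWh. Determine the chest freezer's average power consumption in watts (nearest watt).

275 W

Energy = ₹247.94 ÷ ₹9.8/kWh = 25.3 kWh
Runtime = 4 h/day × 23 days = 92 h
Power = 25.3 kWh ÷ 92 h = 0.275 kW = 275 W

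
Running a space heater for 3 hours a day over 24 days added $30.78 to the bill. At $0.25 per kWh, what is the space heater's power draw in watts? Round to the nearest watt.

Energy = $30.78 ÷ $0.25/kWh = 123.12 kWh
Runtime = 3 h/day × 24 days = 72 h
Power = 123.12 kWh ÷ 72 h = 1.71 kW = 1710 W

1710 W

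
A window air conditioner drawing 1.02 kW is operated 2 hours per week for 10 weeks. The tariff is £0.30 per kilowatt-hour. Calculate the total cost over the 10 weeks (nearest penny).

£6.12

Runtime = 2 h/week × 10 weeks = 20 h
Energy = 1.02 kW × 20 h = 20.4 kWh
Cost = 20.4 kWh × £0.30/kWh = £6.12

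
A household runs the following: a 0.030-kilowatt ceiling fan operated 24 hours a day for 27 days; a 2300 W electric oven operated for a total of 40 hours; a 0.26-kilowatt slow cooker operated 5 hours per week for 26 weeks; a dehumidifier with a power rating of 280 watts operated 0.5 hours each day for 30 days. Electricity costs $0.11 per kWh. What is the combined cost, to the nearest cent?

$16.44

ceiling fan: Runtime = 24 h × 27 = 648 h
ceiling fan: 0.03 kW × 648 h = 19.44 kWh
electric oven: 2.3 kW × 40 h = 92 kWh
slow cooker: Runtime = 5 h/week × 26 weeks = 130 h
slow cooker: 0.26 kW × 130 h = 33.8 kWh
dehumidifier: Runtime = 0.5 h/day × 30 days = 15 h
dehumidifier: 0.28 kW × 15 h = 4.2 kWh
Total energy = 149.44 kWh
Cost = 149.44 × $0.11 = $16.44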